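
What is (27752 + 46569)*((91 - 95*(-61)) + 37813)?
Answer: 3247753379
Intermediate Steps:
(27752 + 46569)*((91 - 95*(-61)) + 37813) = 74321*((91 + 5795) + 37813) = 74321*(5886 + 37813) = 74321*43699 = 3247753379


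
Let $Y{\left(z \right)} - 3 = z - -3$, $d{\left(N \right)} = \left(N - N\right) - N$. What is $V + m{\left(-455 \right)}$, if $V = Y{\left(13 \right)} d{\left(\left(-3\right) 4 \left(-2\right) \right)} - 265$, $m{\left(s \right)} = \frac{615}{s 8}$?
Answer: $- \frac{525011}{728} \approx -721.17$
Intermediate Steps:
$d{\left(N \right)} = - N$ ($d{\left(N \right)} = 0 - N = - N$)
$m{\left(s \right)} = \frac{615}{8 s}$
$Y{\left(z \right)} = 6 + z$ ($Y{\left(z \right)} = 3 + \left(z - -3\right) = 3 + \left(z + 3\right) = 3 + \left(3 + z\right) = 6 + z$)
$V = -721$ ($V = \left(6 + 13\right) \left(- \left(-3\right) 4 \left(-2\right)\right) - 265 = 19 \left(- \left(-12\right) \left(-2\right)\right) - 265 = 19 \left(\left(-1\right) 24\right) - 265 = 19 \left(-24\right) - 265 = -456 - 265 = -721$)
$V + m{\left(-455 \right)} = -721 + \frac{615}{8 \left(-455\right)} = -721 + \frac{615}{8} \left(- \frac{1}{455}\right) = -721 - \frac{123}{728} = - \frac{525011}{728}$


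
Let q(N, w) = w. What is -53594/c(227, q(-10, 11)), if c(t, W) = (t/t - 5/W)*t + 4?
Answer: -294767/703 ≈ -419.30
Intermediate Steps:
c(t, W) = 4 + t*(1 - 5/W) (c(t, W) = (1 - 5/W)*t + 4 = t*(1 - 5/W) + 4 = 4 + t*(1 - 5/W))
-53594/c(227, q(-10, 11)) = -53594/(4 + 227 - 5*227/11) = -53594/(4 + 227 - 5*227*1/11) = -53594/(4 + 227 - 1135/11) = -53594/1406/11 = -53594*11/1406 = -294767/703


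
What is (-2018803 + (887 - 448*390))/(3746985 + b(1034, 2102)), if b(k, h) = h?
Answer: -2192636/3749087 ≈ -0.58485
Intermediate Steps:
(-2018803 + (887 - 448*390))/(3746985 + b(1034, 2102)) = (-2018803 + (887 - 448*390))/(3746985 + 2102) = (-2018803 + (887 - 174720))/3749087 = (-2018803 - 173833)*(1/3749087) = -2192636*1/3749087 = -2192636/3749087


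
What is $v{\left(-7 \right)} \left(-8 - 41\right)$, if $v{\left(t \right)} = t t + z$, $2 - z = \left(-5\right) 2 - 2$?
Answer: $-3087$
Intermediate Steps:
$z = 14$ ($z = 2 - \left(\left(-5\right) 2 - 2\right) = 2 - \left(-10 - 2\right) = 2 - -12 = 2 + 12 = 14$)
$v{\left(t \right)} = 14 + t^{2}$ ($v{\left(t \right)} = t t + 14 = t^{2} + 14 = 14 + t^{2}$)
$v{\left(-7 \right)} \left(-8 - 41\right) = \left(14 + \left(-7\right)^{2}\right) \left(-8 - 41\right) = \left(14 + 49\right) \left(-49\right) = 63 \left(-49\right) = -3087$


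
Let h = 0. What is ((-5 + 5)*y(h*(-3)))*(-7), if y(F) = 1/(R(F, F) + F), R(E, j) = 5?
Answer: 0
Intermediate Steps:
y(F) = 1/(5 + F)
((-5 + 5)*y(h*(-3)))*(-7) = ((-5 + 5)/(5 + 0*(-3)))*(-7) = (0/(5 + 0))*(-7) = (0/5)*(-7) = (0*(⅕))*(-7) = 0*(-7) = 0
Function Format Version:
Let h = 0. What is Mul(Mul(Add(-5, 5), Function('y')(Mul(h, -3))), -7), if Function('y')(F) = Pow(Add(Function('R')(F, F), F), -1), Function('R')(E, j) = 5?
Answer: 0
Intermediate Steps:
Function('y')(F) = Pow(Add(5, F), -1)
Mul(Mul(Add(-5, 5), Function('y')(Mul(h, -3))), -7) = Mul(Mul(Add(-5, 5), Pow(Add(5, Mul(0, -3)), -1)), -7) = Mul(Mul(0, Pow(Add(5, 0), -1)), -7) = Mul(Mul(0, Pow(5, -1)), -7) = Mul(Mul(0, Rational(1, 5)), -7) = Mul(0, -7) = 0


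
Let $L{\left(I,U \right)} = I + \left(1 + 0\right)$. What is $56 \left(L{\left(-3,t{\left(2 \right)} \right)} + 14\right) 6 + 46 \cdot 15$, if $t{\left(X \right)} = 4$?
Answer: $4722$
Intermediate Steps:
$L{\left(I,U \right)} = 1 + I$ ($L{\left(I,U \right)} = I + 1 = 1 + I$)
$56 \left(L{\left(-3,t{\left(2 \right)} \right)} + 14\right) 6 + 46 \cdot 15 = 56 \left(\left(1 - 3\right) + 14\right) 6 + 46 \cdot 15 = 56 \left(-2 + 14\right) 6 + 690 = 56 \cdot 12 \cdot 6 + 690 = 56 \cdot 72 + 690 = 4032 + 690 = 4722$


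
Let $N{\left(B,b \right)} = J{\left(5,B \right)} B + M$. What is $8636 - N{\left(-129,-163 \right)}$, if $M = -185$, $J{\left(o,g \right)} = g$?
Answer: $-7820$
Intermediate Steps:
$N{\left(B,b \right)} = -185 + B^{2}$ ($N{\left(B,b \right)} = B B - 185 = B^{2} - 185 = -185 + B^{2}$)
$8636 - N{\left(-129,-163 \right)} = 8636 - \left(-185 + \left(-129\right)^{2}\right) = 8636 - \left(-185 + 16641\right) = 8636 - 16456 = -7820$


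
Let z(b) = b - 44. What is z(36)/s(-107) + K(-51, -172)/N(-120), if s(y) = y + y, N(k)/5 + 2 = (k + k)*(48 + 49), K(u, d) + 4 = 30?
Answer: 231429/6227935 ≈ 0.037160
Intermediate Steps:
K(u, d) = 26 (K(u, d) = -4 + 30 = 26)
N(k) = -10 + 970*k (N(k) = -10 + 5*((k + k)*(48 + 49)) = -10 + 5*((2*k)*97) = -10 + 5*(194*k) = -10 + 970*k)
s(y) = 2*y
z(b) = -44 + b
z(36)/s(-107) + K(-51, -172)/N(-120) = (-44 + 36)/((2*(-107))) + 26/(-10 + 970*(-120)) = -8/(-214) + 26/(-10 - 116400) = -8*(-1/214) + 26/(-116410) = 4/107 + 26*(-1/116410) = 4/107 - 13/58205 = 231429/6227935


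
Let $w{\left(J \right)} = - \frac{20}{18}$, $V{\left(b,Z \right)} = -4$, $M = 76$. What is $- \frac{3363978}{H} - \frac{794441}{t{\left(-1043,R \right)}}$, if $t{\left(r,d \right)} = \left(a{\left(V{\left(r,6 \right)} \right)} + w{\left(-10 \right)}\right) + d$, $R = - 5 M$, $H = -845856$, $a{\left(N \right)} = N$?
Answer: $\frac{504958643851}{244311408} \approx 2066.9$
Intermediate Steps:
$R = -380$ ($R = \left(-5\right) 76 = -380$)
$w{\left(J \right)} = - \frac{10}{9}$ ($w{\left(J \right)} = \left(-20\right) \frac{1}{18} = - \frac{10}{9}$)
$t{\left(r,d \right)} = - \frac{46}{9} + d$ ($t{\left(r,d \right)} = \left(-4 - \frac{10}{9}\right) + d = - \frac{46}{9} + d$)
$- \frac{3363978}{H} - \frac{794441}{t{\left(-1043,R \right)}} = - \frac{3363978}{-845856} - \frac{794441}{- \frac{46}{9} - 380} = \left(-3363978\right) \left(- \frac{1}{845856}\right) - \frac{794441}{- \frac{3466}{9}} = \frac{560663}{140976} - - \frac{7149969}{3466} = \frac{560663}{140976} + \frac{7149969}{3466} = \frac{504958643851}{244311408}$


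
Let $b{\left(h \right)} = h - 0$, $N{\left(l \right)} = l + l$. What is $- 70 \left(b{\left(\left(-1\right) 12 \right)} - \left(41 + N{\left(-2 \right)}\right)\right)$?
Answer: $3430$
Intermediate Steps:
$N{\left(l \right)} = 2 l$
$b{\left(h \right)} = h$ ($b{\left(h \right)} = h + 0 = h$)
$- 70 \left(b{\left(\left(-1\right) 12 \right)} - \left(41 + N{\left(-2 \right)}\right)\right) = - 70 \left(\left(-1\right) 12 - \left(41 + 2 \left(-2\right)\right)\right) = - 70 \left(-12 - 37\right) = \left(-70\right) \left(-49\right) = 3430$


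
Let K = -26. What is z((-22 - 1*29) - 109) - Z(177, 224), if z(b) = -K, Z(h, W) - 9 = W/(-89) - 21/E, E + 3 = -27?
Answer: 16747/890 ≈ 18.817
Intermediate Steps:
E = -30 (E = -3 - 27 = -30)
Z(h, W) = 97/10 - W/89 (Z(h, W) = 9 + (W/(-89) - 21/(-30)) = 9 + (W*(-1/89) - 21*(-1/30)) = 9 + (-W/89 + 7/10) = 9 + (7/10 - W/89) = 97/10 - W/89)
z(b) = 26 (z(b) = -1*(-26) = 26)
z((-22 - 1*29) - 109) - Z(177, 224) = 26 - (97/10 - 1/89*224) = 26 - (97/10 - 224/89) = 26 - 1*6393/890 = 26 - 6393/890 = 16747/890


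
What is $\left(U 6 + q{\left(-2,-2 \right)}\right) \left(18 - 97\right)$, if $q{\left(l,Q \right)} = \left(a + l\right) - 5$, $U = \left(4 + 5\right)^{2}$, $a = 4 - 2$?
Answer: $-37999$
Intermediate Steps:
$a = 2$ ($a = 4 - 2 = 2$)
$U = 81$ ($U = 9^{2} = 81$)
$q{\left(l,Q \right)} = -3 + l$ ($q{\left(l,Q \right)} = \left(2 + l\right) - 5 = -3 + l$)
$\left(U 6 + q{\left(-2,-2 \right)}\right) \left(18 - 97\right) = \left(81 \cdot 6 - 5\right) \left(18 - 97\right) = \left(486 - 5\right) \left(-79\right) = 481 \left(-79\right) = -37999$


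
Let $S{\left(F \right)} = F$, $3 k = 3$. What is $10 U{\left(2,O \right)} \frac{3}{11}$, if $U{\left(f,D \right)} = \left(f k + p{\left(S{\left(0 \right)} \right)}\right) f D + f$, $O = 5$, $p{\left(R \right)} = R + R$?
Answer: $60$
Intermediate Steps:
$k = 1$ ($k = \frac{1}{3} \cdot 3 = 1$)
$p{\left(R \right)} = 2 R$
$U{\left(f,D \right)} = f + D f^{2}$ ($U{\left(f,D \right)} = \left(f 1 + 2 \cdot 0\right) f D + f = \left(f + 0\right) f D + f = f f D + f = f^{2} D + f = D f^{2} + f = f + D f^{2}$)
$10 U{\left(2,O \right)} \frac{3}{11} = 10 \cdot 2 \left(1 + 5 \cdot 2\right) \frac{3}{11} = 10 \cdot 2 \left(1 + 10\right) 3 \cdot \frac{1}{11} = 10 \cdot 2 \cdot 11 \cdot \frac{3}{11} = 10 \cdot 22 \cdot \frac{3}{11} = 220 \cdot \frac{3}{11} = 60$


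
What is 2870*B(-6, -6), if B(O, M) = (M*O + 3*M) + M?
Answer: 34440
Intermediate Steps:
B(O, M) = 4*M + M*O (B(O, M) = (3*M + M*O) + M = 4*M + M*O)
2870*B(-6, -6) = 2870*(-6*(4 - 6)) = 2870*(-6*(-2)) = 2870*12 = 34440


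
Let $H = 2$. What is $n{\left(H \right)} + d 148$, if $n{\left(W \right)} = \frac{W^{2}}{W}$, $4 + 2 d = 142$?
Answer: $10214$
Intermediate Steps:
$d = 69$ ($d = -2 + \frac{1}{2} \cdot 142 = -2 + 71 = 69$)
$n{\left(W \right)} = W$
$n{\left(H \right)} + d 148 = 2 + 69 \cdot 148 = 2 + 10212 = 10214$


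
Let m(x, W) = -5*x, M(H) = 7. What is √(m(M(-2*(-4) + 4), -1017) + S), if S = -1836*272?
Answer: I*√499427 ≈ 706.7*I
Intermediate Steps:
S = -499392
√(m(M(-2*(-4) + 4), -1017) + S) = √(-5*7 - 499392) = √(-35 - 499392) = √(-499427) = I*√499427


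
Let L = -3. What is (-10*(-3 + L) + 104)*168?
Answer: 27552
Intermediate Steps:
(-10*(-3 + L) + 104)*168 = (-10*(-3 - 3) + 104)*168 = (-10*(-6) + 104)*168 = (60 + 104)*168 = 164*168 = 27552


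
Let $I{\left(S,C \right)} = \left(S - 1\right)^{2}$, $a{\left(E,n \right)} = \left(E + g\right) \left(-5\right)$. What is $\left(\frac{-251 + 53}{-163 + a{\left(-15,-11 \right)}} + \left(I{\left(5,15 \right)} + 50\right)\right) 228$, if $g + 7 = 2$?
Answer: $\frac{110352}{7} \approx 15765.0$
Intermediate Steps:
$g = -5$ ($g = -7 + 2 = -5$)
$a{\left(E,n \right)} = 25 - 5 E$ ($a{\left(E,n \right)} = \left(E - 5\right) \left(-5\right) = \left(-5 + E\right) \left(-5\right) = 25 - 5 E$)
$I{\left(S,C \right)} = \left(-1 + S\right)^{2}$
$\left(\frac{-251 + 53}{-163 + a{\left(-15,-11 \right)}} + \left(I{\left(5,15 \right)} + 50\right)\right) 228 = \left(\frac{-251 + 53}{-163 + \left(25 - -75\right)} + \left(\left(-1 + 5\right)^{2} + 50\right)\right) 228 = \left(- \frac{198}{-163 + \left(25 + 75\right)} + \left(4^{2} + 50\right)\right) 228 = \left(- \frac{198}{-163 + 100} + \left(16 + 50\right)\right) 228 = \left(- \frac{198}{-63} + 66\right) 228 = \left(\left(-198\right) \left(- \frac{1}{63}\right) + 66\right) 228 = \left(\frac{22}{7} + 66\right) 228 = \frac{484}{7} \cdot 228 = \frac{110352}{7}$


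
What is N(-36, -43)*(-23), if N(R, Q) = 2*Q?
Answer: 1978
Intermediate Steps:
N(-36, -43)*(-23) = (2*(-43))*(-23) = -86*(-23) = 1978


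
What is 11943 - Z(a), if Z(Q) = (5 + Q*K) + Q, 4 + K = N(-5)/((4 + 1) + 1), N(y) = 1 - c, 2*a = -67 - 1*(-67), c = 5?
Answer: 11938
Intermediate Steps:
a = 0 (a = (-67 - 1*(-67))/2 = (-67 + 67)/2 = (1/2)*0 = 0)
N(y) = -4 (N(y) = 1 - 1*5 = 1 - 5 = -4)
K = -14/3 (K = -4 - 4/((4 + 1) + 1) = -4 - 4/(5 + 1) = -4 - 4/6 = -4 - 4*1/6 = -4 - 2/3 = -14/3 ≈ -4.6667)
Z(Q) = 5 - 11*Q/3 (Z(Q) = (5 + Q*(-14/3)) + Q = (5 - 14*Q/3) + Q = 5 - 11*Q/3)
11943 - Z(a) = 11943 - (5 - 11/3*0) = 11943 - (5 + 0) = 11943 - 1*5 = 11943 - 5 = 11938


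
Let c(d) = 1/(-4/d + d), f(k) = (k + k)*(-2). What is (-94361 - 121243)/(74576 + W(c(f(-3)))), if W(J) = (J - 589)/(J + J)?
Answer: -323406/106711 ≈ -3.0307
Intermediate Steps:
f(k) = -4*k (f(k) = (2*k)*(-2) = -4*k)
c(d) = 1/(d - 4/d)
W(J) = (-589 + J)/(2*J) (W(J) = (-589 + J)/((2*J)) = (-589 + J)*(1/(2*J)) = (-589 + J)/(2*J))
(-94361 - 121243)/(74576 + W(c(f(-3)))) = (-94361 - 121243)/(74576 + (-589 + (-4*(-3))/(-4 + (-4*(-3))**2))/(2*(((-4*(-3))/(-4 + (-4*(-3))**2))))) = -215604/(74576 + (-589 + 12/(-4 + 12**2))/(2*((12/(-4 + 12**2))))) = -215604/(74576 + (-589 + 12/(-4 + 144))/(2*((12/(-4 + 144))))) = -215604/(74576 + (-589 + 12/140)/(2*((12/140)))) = -215604/(74576 + (-589 + 12*(1/140))/(2*((12*(1/140))))) = -215604/(74576 + (-589 + 3/35)/(2*(3/35))) = -215604/(74576 + (1/2)*(35/3)*(-20612/35)) = -215604/(74576 - 10306/3) = -215604/213422/3 = -215604*3/213422 = -323406/106711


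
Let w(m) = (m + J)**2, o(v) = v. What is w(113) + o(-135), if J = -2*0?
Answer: 12634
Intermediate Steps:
J = 0
w(m) = m**2 (w(m) = (m + 0)**2 = m**2)
w(113) + o(-135) = 113**2 - 135 = 12769 - 135 = 12634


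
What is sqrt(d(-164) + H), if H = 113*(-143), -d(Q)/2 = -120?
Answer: I*sqrt(15919) ≈ 126.17*I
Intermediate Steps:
d(Q) = 240 (d(Q) = -2*(-120) = 240)
H = -16159
sqrt(d(-164) + H) = sqrt(240 - 16159) = sqrt(-15919) = I*sqrt(15919)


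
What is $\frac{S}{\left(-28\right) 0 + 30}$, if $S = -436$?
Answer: $- \frac{218}{15} \approx -14.533$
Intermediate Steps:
$\frac{S}{\left(-28\right) 0 + 30} = - \frac{436}{\left(-28\right) 0 + 30} = - \frac{436}{0 + 30} = - \frac{436}{30} = \left(-436\right) \frac{1}{30} = - \frac{218}{15}$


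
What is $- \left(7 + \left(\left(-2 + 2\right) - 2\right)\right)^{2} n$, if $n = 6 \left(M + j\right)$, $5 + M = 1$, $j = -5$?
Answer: $1350$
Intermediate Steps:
$M = -4$ ($M = -5 + 1 = -4$)
$n = -54$ ($n = 6 \left(-4 - 5\right) = 6 \left(-9\right) = -54$)
$- \left(7 + \left(\left(-2 + 2\right) - 2\right)\right)^{2} n = - \left(7 + \left(\left(-2 + 2\right) - 2\right)\right)^{2} \left(-54\right) = - \left(7 + \left(0 - 2\right)\right)^{2} \left(-54\right) = - \left(7 - 2\right)^{2} \left(-54\right) = - 5^{2} \left(-54\right) = - 25 \left(-54\right) = \left(-1\right) \left(-1350\right) = 1350$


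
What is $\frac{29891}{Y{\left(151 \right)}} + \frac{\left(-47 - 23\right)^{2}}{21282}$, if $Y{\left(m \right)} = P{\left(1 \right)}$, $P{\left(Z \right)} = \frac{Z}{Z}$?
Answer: $\frac{318072581}{10641} \approx 29891.0$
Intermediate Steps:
$P{\left(Z \right)} = 1$
$Y{\left(m \right)} = 1$
$\frac{29891}{Y{\left(151 \right)}} + \frac{\left(-47 - 23\right)^{2}}{21282} = \frac{29891}{1} + \frac{\left(-47 - 23\right)^{2}}{21282} = 29891 \cdot 1 + \left(-70\right)^{2} \cdot \frac{1}{21282} = 29891 + 4900 \cdot \frac{1}{21282} = 29891 + \frac{2450}{10641} = \frac{318072581}{10641}$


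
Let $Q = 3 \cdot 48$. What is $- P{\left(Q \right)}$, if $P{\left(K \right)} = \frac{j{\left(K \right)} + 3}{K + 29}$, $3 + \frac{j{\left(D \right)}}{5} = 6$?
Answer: $- \frac{18}{173} \approx -0.10405$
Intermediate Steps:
$j{\left(D \right)} = 15$ ($j{\left(D \right)} = -15 + 5 \cdot 6 = -15 + 30 = 15$)
$Q = 144$
$P{\left(K \right)} = \frac{18}{29 + K}$ ($P{\left(K \right)} = \frac{15 + 3}{K + 29} = \frac{18}{29 + K}$)
$- P{\left(Q \right)} = - \frac{18}{29 + 144} = - \frac{18}{173}$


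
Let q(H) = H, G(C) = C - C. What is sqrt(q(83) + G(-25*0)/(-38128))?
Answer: sqrt(83) ≈ 9.1104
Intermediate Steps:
G(C) = 0
sqrt(q(83) + G(-25*0)/(-38128)) = sqrt(83 + 0/(-38128)) = sqrt(83 + 0*(-1/38128)) = sqrt(83 + 0) = sqrt(83)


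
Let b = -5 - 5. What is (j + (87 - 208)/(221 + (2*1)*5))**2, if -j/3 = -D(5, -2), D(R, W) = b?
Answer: 410881/441 ≈ 931.70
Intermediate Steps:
b = -10
D(R, W) = -10
j = -30 (j = -(-3)*(-10) = -3*10 = -30)
(j + (87 - 208)/(221 + (2*1)*5))**2 = (-30 + (87 - 208)/(221 + (2*1)*5))**2 = (-30 - 121/(221 + 2*5))**2 = (-30 - 121/(221 + 10))**2 = (-30 - 121/231)**2 = (-30 - 121*1/231)**2 = (-30 - 11/21)**2 = (-641/21)**2 = 410881/441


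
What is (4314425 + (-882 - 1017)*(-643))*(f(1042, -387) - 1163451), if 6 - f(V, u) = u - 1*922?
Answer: -6432982909552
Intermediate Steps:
f(V, u) = 928 - u (f(V, u) = 6 - (u - 1*922) = 6 - (u - 922) = 6 - (-922 + u) = 6 + (922 - u) = 928 - u)
(4314425 + (-882 - 1017)*(-643))*(f(1042, -387) - 1163451) = (4314425 + (-882 - 1017)*(-643))*((928 - 1*(-387)) - 1163451) = (4314425 - 1899*(-643))*((928 + 387) - 1163451) = (4314425 + 1221057)*(1315 - 1163451) = 5535482*(-1162136) = -6432982909552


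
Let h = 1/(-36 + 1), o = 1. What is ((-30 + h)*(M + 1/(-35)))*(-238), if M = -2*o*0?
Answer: -35734/175 ≈ -204.19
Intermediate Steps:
h = -1/35 (h = 1/(-35) = -1/35 ≈ -0.028571)
M = 0 (M = -2*1*0 = -2*0 = 0)
((-30 + h)*(M + 1/(-35)))*(-238) = ((-30 - 1/35)*(0 + 1/(-35)))*(-238) = -1051*(0 - 1/35)/35*(-238) = -1051/35*(-1/35)*(-238) = (1051/1225)*(-238) = -35734/175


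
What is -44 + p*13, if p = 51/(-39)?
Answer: -61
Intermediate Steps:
p = -17/13 (p = 51*(-1/39) = -17/13 ≈ -1.3077)
-44 + p*13 = -44 - 17/13*13 = -44 - 17 = -61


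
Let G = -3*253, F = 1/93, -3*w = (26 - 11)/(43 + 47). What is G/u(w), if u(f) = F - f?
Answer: -423522/37 ≈ -11447.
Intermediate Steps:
w = -1/18 (w = -(26 - 11)/(3*(43 + 47)) = -5/90 = -⅓*⅙ = -1/18 ≈ -0.055556)
F = 1/93 (F = 1*(1/93) = 1/93 ≈ 0.010753)
u(f) = 1/93 - f
G = -759
G/u(w) = -759/(1/93 - 1*(-1/18)) = -759/(1/93 + 1/18) = -759/37/558 = -759*558/37 = -423522/37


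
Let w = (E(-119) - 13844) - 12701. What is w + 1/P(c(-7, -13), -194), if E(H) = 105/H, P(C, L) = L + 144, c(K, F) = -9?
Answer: -22564017/850 ≈ -26546.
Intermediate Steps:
P(C, L) = 144 + L
w = -451280/17 (w = (105/(-119) - 13844) - 12701 = (105*(-1/119) - 13844) - 12701 = (-15/17 - 13844) - 12701 = -235363/17 - 12701 = -451280/17 ≈ -26546.)
w + 1/P(c(-7, -13), -194) = -451280/17 + 1/(144 - 194) = -451280/17 + 1/(-50) = -451280/17 - 1/50 = -22564017/850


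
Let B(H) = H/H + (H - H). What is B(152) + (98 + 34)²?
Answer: 17425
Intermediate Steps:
B(H) = 1 (B(H) = 1 + 0 = 1)
B(152) + (98 + 34)² = 1 + (98 + 34)² = 1 + 132² = 1 + 17424 = 17425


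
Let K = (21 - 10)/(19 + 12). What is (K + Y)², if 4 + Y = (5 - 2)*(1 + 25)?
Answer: 5313025/961 ≈ 5528.6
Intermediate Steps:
Y = 74 (Y = -4 + (5 - 2)*(1 + 25) = -4 + 3*26 = -4 + 78 = 74)
K = 11/31 ≈ 0.35484
(K + Y)² = (11/31 + 74)² = (2305/31)² = 5313025/961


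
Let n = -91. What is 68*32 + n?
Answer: 2085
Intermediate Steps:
68*32 + n = 68*32 - 91 = 2176 - 91 = 2085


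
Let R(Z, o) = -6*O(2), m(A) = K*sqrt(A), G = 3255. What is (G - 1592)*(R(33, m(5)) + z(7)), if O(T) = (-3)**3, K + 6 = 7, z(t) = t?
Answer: 281047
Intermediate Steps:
K = 1 (K = -6 + 7 = 1)
O(T) = -27
m(A) = sqrt(A) (m(A) = 1*sqrt(A) = sqrt(A))
R(Z, o) = 162 (R(Z, o) = -6*(-27) = 162)
(G - 1592)*(R(33, m(5)) + z(7)) = (3255 - 1592)*(162 + 7) = 1663*169 = 281047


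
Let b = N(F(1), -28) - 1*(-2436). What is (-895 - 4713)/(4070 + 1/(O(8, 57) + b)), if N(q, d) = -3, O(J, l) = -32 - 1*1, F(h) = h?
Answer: -13459200/9768001 ≈ -1.3779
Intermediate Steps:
O(J, l) = -33 (O(J, l) = -32 - 1 = -33)
b = 2433 (b = -3 - 1*(-2436) = -3 + 2436 = 2433)
(-895 - 4713)/(4070 + 1/(O(8, 57) + b)) = (-895 - 4713)/(4070 + 1/(-33 + 2433)) = -5608/(4070 + 1/2400) = -5608/9768001/2400 = -5608*2400/9768001 = -13459200/9768001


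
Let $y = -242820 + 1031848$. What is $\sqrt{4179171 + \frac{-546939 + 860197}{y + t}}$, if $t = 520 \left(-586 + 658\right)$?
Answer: $\frac{\sqrt{713645078745679462}}{413234} \approx 2044.3$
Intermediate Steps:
$y = 789028$
$t = 37440$ ($t = 520 \cdot 72 = 37440$)
$\sqrt{4179171 + \frac{-546939 + 860197}{y + t}} = \sqrt{4179171 + \frac{-546939 + 860197}{789028 + 37440}} = \sqrt{4179171 + \frac{313258}{826468}} = \sqrt{4179171 + 313258 \cdot \frac{1}{826468}} = \sqrt{4179171 + \frac{156629}{413234}} = \sqrt{\frac{1726975705643}{413234}} = \frac{\sqrt{713645078745679462}}{413234}$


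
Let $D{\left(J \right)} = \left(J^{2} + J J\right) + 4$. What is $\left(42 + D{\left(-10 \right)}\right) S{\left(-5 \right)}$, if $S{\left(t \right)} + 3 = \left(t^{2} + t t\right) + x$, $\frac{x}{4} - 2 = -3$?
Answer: $10578$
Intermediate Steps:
$x = -4$ ($x = 8 + 4 \left(-3\right) = 8 - 12 = -4$)
$D{\left(J \right)} = 4 + 2 J^{2}$ ($D{\left(J \right)} = \left(J^{2} + J^{2}\right) + 4 = 2 J^{2} + 4 = 4 + 2 J^{2}$)
$S{\left(t \right)} = -7 + 2 t^{2}$ ($S{\left(t \right)} = -3 - \left(4 - t^{2} - t t\right) = -3 + \left(\left(t^{2} + t^{2}\right) - 4\right) = -3 + \left(2 t^{2} - 4\right) = -3 + \left(-4 + 2 t^{2}\right) = -7 + 2 t^{2}$)
$\left(42 + D{\left(-10 \right)}\right) S{\left(-5 \right)} = \left(42 + \left(4 + 2 \left(-10\right)^{2}\right)\right) \left(-7 + 2 \left(-5\right)^{2}\right) = \left(42 + \left(4 + 2 \cdot 100\right)\right) \left(-7 + 2 \cdot 25\right) = \left(42 + \left(4 + 200\right)\right) \left(-7 + 50\right) = \left(42 + 204\right) 43 = 246 \cdot 43 = 10578$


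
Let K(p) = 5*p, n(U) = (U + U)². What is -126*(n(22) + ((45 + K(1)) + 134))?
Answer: -267120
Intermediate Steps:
n(U) = 4*U² (n(U) = (2*U)² = 4*U²)
-126*(n(22) + ((45 + K(1)) + 134)) = -126*(4*22² + ((45 + 5*1) + 134)) = -126*(4*484 + ((45 + 5) + 134)) = -126*(1936 + (50 + 134)) = -126*(1936 + 184) = -126*2120 = -267120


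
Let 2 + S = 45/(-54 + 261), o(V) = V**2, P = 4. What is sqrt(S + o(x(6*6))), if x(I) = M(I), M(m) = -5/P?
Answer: 9*I*sqrt(23)/92 ≈ 0.46916*I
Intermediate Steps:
M(m) = -5/4
x(I) = -5/4
S = -41/23 (S = -2 + 45/(-54 + 261) = -2 + 45/207 = -2 + (1/207)*45 = -2 + 5/23 = -41/23 ≈ -1.7826)
sqrt(S + o(x(6*6))) = sqrt(-41/23 + (-5/4)**2) = sqrt(-41/23 + 25/16) = sqrt(-81/368) = 9*I*sqrt(23)/92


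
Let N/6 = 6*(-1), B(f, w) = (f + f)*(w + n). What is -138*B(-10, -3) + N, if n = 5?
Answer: 5484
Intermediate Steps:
B(f, w) = 2*f*(5 + w) (B(f, w) = (f + f)*(w + 5) = (2*f)*(5 + w) = 2*f*(5 + w))
N = -36 (N = 6*(6*(-1)) = 6*(-6) = -36)
-138*B(-10, -3) + N = -276*(-10)*(5 - 3) - 36 = -276*(-10)*2 - 36 = -138*(-40) - 36 = 5520 - 36 = 5484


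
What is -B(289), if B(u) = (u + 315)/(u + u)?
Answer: -302/289 ≈ -1.0450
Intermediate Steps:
B(u) = (315 + u)/(2*u) (B(u) = (315 + u)/((2*u)) = (315 + u)*(1/(2*u)) = (315 + u)/(2*u))
-B(289) = -(315 + 289)/(2*289) = -604/(2*289) = -1*302/289 = -302/289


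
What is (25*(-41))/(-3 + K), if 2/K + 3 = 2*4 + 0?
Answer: 5125/13 ≈ 394.23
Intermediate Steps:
K = ⅖ (K = 2/(-3 + (2*4 + 0)) = 2/(-3 + (8 + 0)) = 2/(-3 + 8) = 2/5 = 2*(⅕) = ⅖ ≈ 0.40000)
(25*(-41))/(-3 + K) = (25*(-41))/(-3 + ⅖) = -1025/(-13/5) = -1025*(-5/13) = 5125/13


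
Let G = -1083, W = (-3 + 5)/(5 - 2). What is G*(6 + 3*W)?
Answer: -8664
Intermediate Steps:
W = ⅔ (W = 2/3 = 2*(⅓) = ⅔ ≈ 0.66667)
G*(6 + 3*W) = -1083*(6 + 3*(⅔)) = -1083*(6 + 2) = -1083*8 = -8664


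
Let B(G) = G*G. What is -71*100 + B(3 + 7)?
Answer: -7000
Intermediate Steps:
B(G) = G²
-71*100 + B(3 + 7) = -71*100 + (3 + 7)² = -7100 + 10² = -7100 + 100 = -7000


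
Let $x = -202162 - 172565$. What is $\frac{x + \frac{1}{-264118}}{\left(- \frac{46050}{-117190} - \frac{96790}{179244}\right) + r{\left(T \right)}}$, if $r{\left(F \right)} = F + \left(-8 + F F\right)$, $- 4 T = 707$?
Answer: $- \frac{415793947412392566264}{34459106847381502843} \approx -12.066$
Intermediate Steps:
$T = - \frac{707}{4}$ ($T = \left(- \frac{1}{4}\right) 707 = - \frac{707}{4} \approx -176.75$)
$x = -374727$ ($x = -202162 - 172565 = -374727$)
$r{\left(F \right)} = -8 + F + F^{2}$ ($r{\left(F \right)} = F + \left(-8 + F^{2}\right) = -8 + F + F^{2}$)
$\frac{x + \frac{1}{-264118}}{\left(- \frac{46050}{-117190} - \frac{96790}{179244}\right) + r{\left(T \right)}} = \frac{-374727 + \frac{1}{-264118}}{\left(- \frac{46050}{-117190} - \frac{96790}{179244}\right) - \left(\frac{739}{4} - \frac{499849}{16}\right)} = \frac{-374727 - \frac{1}{264118}}{\left(\left(-46050\right) \left(- \frac{1}{117190}\right) - \frac{48395}{89622}\right) - - \frac{496893}{16}} = - \frac{98972145787}{264118 \left(\left(\frac{4605}{11719} - \frac{48395}{89622}\right) + \frac{496893}{16}\right)} = - \frac{98972145787}{264118 \left(- \frac{154431695}{1050280218} + \frac{496893}{16}\right)} = - \frac{98972145787}{264118 \cdot \frac{260937208727777}{8402241744}} = \left(- \frac{98972145787}{264118}\right) \frac{8402241744}{260937208727777} = - \frac{415793947412392566264}{34459106847381502843}$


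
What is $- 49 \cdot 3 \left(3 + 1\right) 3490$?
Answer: $-2052120$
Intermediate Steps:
$- 49 \cdot 3 \left(3 + 1\right) 3490 = - 49 \cdot 3 \cdot 4 \cdot 3490 = - 49 \cdot 12 \cdot 3490 = \left(-49\right) 41880 = -2052120$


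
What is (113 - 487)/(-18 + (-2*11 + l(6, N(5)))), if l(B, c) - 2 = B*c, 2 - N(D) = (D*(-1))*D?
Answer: -187/62 ≈ -3.0161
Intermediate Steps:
N(D) = 2 + D**2 (N(D) = 2 - D*(-1)*D = 2 - (-D)*D = 2 - (-1)*D**2 = 2 + D**2)
l(B, c) = 2 + B*c
(113 - 487)/(-18 + (-2*11 + l(6, N(5)))) = (113 - 487)/(-18 + (-2*11 + (2 + 6*(2 + 5**2)))) = -374/(-18 + (-22 + (2 + 6*(2 + 25)))) = -374/(-18 + (-22 + (2 + 6*27))) = -374/(-18 + (-22 + (2 + 162))) = -374/(-18 + (-22 + 164)) = -374/(-18 + 142) = -374/124 = -374*1/124 = -187/62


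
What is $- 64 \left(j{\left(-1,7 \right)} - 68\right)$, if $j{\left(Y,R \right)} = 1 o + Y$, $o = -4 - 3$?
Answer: $4864$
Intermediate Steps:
$o = -7$ ($o = -4 - 3 = -7$)
$j{\left(Y,R \right)} = -7 + Y$ ($j{\left(Y,R \right)} = 1 \left(-7\right) + Y = -7 + Y$)
$- 64 \left(j{\left(-1,7 \right)} - 68\right) = - 64 \left(\left(-7 - 1\right) - 68\right) = - 64 \left(-8 - 68\right) = \left(-64\right) \left(-76\right) = 4864$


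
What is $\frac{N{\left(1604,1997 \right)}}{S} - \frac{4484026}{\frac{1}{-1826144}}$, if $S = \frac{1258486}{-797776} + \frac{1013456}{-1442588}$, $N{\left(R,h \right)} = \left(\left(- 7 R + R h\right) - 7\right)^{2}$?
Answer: $\frac{174300557911394963973144}{46856922779} \approx 3.7198 \cdot 10^{12}$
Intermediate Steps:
$N{\left(R,h \right)} = \left(-7 - 7 R + R h\right)^{2}$
$S = - \frac{46856922779}{20551108648}$ ($S = 1258486 \left(- \frac{1}{797776}\right) + 1013456 \left(- \frac{1}{1442588}\right) = - \frac{629243}{398888} - \frac{253364}{360647} = - \frac{46856922779}{20551108648} \approx -2.28$)
$\frac{N{\left(1604,1997 \right)}}{S} - \frac{4484026}{\frac{1}{-1826144}} = \frac{\left(7 + 7 \cdot 1604 - 1604 \cdot 1997\right)^{2}}{- \frac{46856922779}{20551108648}} - \frac{4484026}{\frac{1}{-1826144}} = \left(7 + 11228 - 3203188\right)^{2} \left(- \frac{20551108648}{46856922779}\right) - \frac{4484026}{- \frac{1}{1826144}} = \left(-3191953\right)^{2} \left(- \frac{20551108648}{46856922779}\right) - -8188477175744 = 10188563954209 \left(- \frac{20551108648}{46856922779}\right) + 8188477175744 = - \frac{209386284790045655899432}{46856922779} + 8188477175744 = \frac{174300557911394963973144}{46856922779}$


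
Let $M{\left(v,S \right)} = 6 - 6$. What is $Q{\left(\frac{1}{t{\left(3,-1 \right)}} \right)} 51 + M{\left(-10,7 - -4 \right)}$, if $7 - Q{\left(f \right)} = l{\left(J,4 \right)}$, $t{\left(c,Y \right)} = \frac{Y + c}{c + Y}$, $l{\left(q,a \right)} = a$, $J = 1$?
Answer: $153$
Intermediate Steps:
$t{\left(c,Y \right)} = 1$ ($t{\left(c,Y \right)} = \frac{Y + c}{Y + c} = 1$)
$M{\left(v,S \right)} = 0$
$Q{\left(f \right)} = 3$ ($Q{\left(f \right)} = 7 - 4 = 3$)
$Q{\left(\frac{1}{t{\left(3,-1 \right)}} \right)} 51 + M{\left(-10,7 - -4 \right)} = 3 \cdot 51 + 0 = 153 + 0 = 153$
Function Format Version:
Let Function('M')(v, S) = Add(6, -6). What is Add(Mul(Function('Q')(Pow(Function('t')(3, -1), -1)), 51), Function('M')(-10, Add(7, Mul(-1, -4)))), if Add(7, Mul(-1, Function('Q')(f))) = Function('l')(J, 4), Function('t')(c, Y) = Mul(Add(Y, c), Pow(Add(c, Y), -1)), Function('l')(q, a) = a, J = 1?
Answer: 153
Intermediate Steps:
Function('t')(c, Y) = 1 (Function('t')(c, Y) = Mul(Add(Y, c), Pow(Add(Y, c), -1)) = 1)
Function('M')(v, S) = 0
Function('Q')(f) = 3 (Function('Q')(f) = Add(7, Mul(-1, 4)) = Add(7, -4) = 3)
Add(Mul(Function('Q')(Pow(Function('t')(3, -1), -1)), 51), Function('M')(-10, Add(7, Mul(-1, -4)))) = Add(Mul(3, 51), 0) = Add(153, 0) = 153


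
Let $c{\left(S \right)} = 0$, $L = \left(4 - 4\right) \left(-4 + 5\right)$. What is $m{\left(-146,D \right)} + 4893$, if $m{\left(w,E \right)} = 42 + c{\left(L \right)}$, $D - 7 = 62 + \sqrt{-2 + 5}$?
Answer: $4935$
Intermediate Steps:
$L = 0$ ($L = 0 \cdot 1 = 0$)
$D = 69 + \sqrt{3}$ ($D = 7 + \left(62 + \sqrt{-2 + 5}\right) = 7 + \left(62 + \sqrt{3}\right) = 69 + \sqrt{3} \approx 70.732$)
$m{\left(w,E \right)} = 42$ ($m{\left(w,E \right)} = 42 + 0 = 42$)
$m{\left(-146,D \right)} + 4893 = 42 + 4893 = 4935$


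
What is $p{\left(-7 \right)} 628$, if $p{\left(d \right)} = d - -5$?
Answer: $-1256$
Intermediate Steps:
$p{\left(d \right)} = 5 + d$ ($p{\left(d \right)} = d + 5 = 5 + d$)
$p{\left(-7 \right)} 628 = \left(5 - 7\right) 628 = \left(-2\right) 628 = -1256$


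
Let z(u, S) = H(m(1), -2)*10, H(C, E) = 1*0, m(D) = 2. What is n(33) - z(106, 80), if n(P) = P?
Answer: 33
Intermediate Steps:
H(C, E) = 0
z(u, S) = 0 (z(u, S) = 0*10 = 0)
n(33) - z(106, 80) = 33 - 1*0 = 33 + 0 = 33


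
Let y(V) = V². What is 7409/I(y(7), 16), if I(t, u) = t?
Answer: 7409/49 ≈ 151.20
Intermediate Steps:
7409/I(y(7), 16) = 7409/(7²) = 7409/49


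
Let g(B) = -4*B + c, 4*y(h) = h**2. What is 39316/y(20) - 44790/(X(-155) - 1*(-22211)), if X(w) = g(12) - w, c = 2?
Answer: 7275451/18600 ≈ 391.15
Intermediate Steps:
y(h) = h**2/4
g(B) = 2 - 4*B (g(B) = -4*B + 2 = 2 - 4*B)
X(w) = -46 - w (X(w) = (2 - 4*12) - w = (2 - 48) - w = -46 - w)
39316/y(20) - 44790/(X(-155) - 1*(-22211)) = 39316/(((1/4)*20**2)) - 44790/((-46 - 1*(-155)) - 1*(-22211)) = 39316/(((1/4)*400)) - 44790/((-46 + 155) + 22211) = 39316/100 - 44790/(109 + 22211) = 39316*(1/100) - 44790/22320 = 9829/25 - 44790*1/22320 = 9829/25 - 1493/744 = 7275451/18600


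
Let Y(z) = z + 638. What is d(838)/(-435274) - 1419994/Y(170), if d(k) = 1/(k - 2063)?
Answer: -189288980933823/107708551300 ≈ -1757.4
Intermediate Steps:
d(k) = 1/(-2063 + k)
Y(z) = 638 + z
d(838)/(-435274) - 1419994/Y(170) = 1/((-2063 + 838)*(-435274)) - 1419994/(638 + 170) = -1/435274/(-1225) - 1419994/808 = -1/1225*(-1/435274) - 1419994*1/808 = 1/533210650 - 709997/404 = -189288980933823/107708551300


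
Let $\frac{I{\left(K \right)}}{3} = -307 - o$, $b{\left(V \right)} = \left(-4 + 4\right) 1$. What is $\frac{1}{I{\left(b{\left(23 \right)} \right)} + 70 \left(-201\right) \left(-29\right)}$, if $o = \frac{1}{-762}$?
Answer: $\frac{254}{103405687} \approx 2.4563 \cdot 10^{-6}$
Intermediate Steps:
$o = - \frac{1}{762} \approx -0.0013123$
$b{\left(V \right)} = 0$ ($b{\left(V \right)} = 0 \cdot 1 = 0$)
$I{\left(K \right)} = - \frac{233933}{254}$ ($I{\left(K \right)} = 3 \left(-307 - - \frac{1}{762}\right) = 3 \left(-307 + \frac{1}{762}\right) = 3 \left(- \frac{233933}{762}\right) = - \frac{233933}{254}$)
$\frac{1}{I{\left(b{\left(23 \right)} \right)} + 70 \left(-201\right) \left(-29\right)} = \frac{1}{- \frac{233933}{254} + 70 \left(-201\right) \left(-29\right)} = \frac{1}{- \frac{233933}{254} - -408030} = \frac{1}{- \frac{233933}{254} + 408030} = \frac{1}{\frac{103405687}{254}} = \frac{254}{103405687}$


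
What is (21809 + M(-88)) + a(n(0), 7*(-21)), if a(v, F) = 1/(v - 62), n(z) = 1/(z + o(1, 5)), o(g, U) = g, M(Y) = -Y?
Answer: 1335716/61 ≈ 21897.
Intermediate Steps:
n(z) = 1/(1 + z) (n(z) = 1/(z + 1) = 1/(1 + z))
a(v, F) = 1/(-62 + v)
(21809 + M(-88)) + a(n(0), 7*(-21)) = (21809 - 1*(-88)) + 1/(-62 + 1/(1 + 0)) = (21809 + 88) + 1/(-62 + 1/1) = 21897 + 1/(-62 + 1) = 21897 + 1/(-61) = 21897 - 1/61 = 1335716/61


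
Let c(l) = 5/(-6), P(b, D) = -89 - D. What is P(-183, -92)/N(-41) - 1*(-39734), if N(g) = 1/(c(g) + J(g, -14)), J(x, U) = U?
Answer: 79379/2 ≈ 39690.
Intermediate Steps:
c(l) = -⅚ (c(l) = 5*(-⅙) = -⅚)
N(g) = -6/89 (N(g) = 1/(-⅚ - 14) = 1/(-89/6) = -6/89)
P(-183, -92)/N(-41) - 1*(-39734) = (-89 - 1*(-92))/(-6/89) - 1*(-39734) = (-89 + 92)*(-89/6) + 39734 = 3*(-89/6) + 39734 = -89/2 + 39734 = 79379/2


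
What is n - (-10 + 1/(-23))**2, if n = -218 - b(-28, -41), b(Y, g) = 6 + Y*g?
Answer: -779149/529 ≈ -1472.9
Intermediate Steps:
n = -1372 (n = -218 - (6 - 28*(-41)) = -218 - (6 + 1148) = -218 - 1*1154 = -218 - 1154 = -1372)
n - (-10 + 1/(-23))**2 = -1372 - (-10 + 1/(-23))**2 = -1372 - (-10 + 1*(-1/23))**2 = -1372 - (-10 - 1/23)**2 = -1372 - (-231/23)**2 = -1372 - 1*53361/529 = -1372 - 53361/529 = -779149/529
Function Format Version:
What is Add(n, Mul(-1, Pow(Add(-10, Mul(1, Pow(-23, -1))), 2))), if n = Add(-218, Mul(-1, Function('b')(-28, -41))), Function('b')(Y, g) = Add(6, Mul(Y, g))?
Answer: Rational(-779149, 529) ≈ -1472.9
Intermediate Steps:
n = -1372 (n = Add(-218, Mul(-1, Add(6, Mul(-28, -41)))) = Add(-218, Mul(-1, Add(6, 1148))) = Add(-218, Mul(-1, 1154)) = Add(-218, -1154) = -1372)
Add(n, Mul(-1, Pow(Add(-10, Mul(1, Pow(-23, -1))), 2))) = Add(-1372, Mul(-1, Pow(Add(-10, Mul(1, Pow(-23, -1))), 2))) = Add(-1372, Mul(-1, Pow(Add(-10, Mul(1, Rational(-1, 23))), 2))) = Add(-1372, Mul(-1, Pow(Add(-10, Rational(-1, 23)), 2))) = Add(-1372, Mul(-1, Pow(Rational(-231, 23), 2))) = Add(-1372, Mul(-1, Rational(53361, 529))) = Add(-1372, Rational(-53361, 529)) = Rational(-779149, 529)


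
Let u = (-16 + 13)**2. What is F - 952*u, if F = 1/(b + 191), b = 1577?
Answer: -15148223/1768 ≈ -8568.0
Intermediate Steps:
u = 9 (u = (-3)**2 = 9)
F = 1/1768 (F = 1/(1577 + 191) = 1/1768 ≈ 0.00056561)
F - 952*u = 1/1768 - 952*9 = 1/1768 - 8568 = -15148223/1768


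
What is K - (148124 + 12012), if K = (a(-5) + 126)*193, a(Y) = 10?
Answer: -133888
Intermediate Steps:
K = 26248 (K = (10 + 126)*193 = 136*193 = 26248)
K - (148124 + 12012) = 26248 - (148124 + 12012) = 26248 - 1*160136 = 26248 - 160136 = -133888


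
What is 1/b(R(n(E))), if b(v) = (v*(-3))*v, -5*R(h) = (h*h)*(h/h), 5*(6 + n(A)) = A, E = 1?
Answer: -15625/2121843 ≈ -0.0073639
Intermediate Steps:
n(A) = -6 + A/5
R(h) = -h²/5 (R(h) = -h*h*h/h/5 = -h²/5)
b(v) = -3*v² (b(v) = (-3*v)*v = -3*v²)
1/b(R(n(E))) = 1/(-3*(-6 + (⅕)*1)⁴/25) = 1/(-3*(-6 + ⅕)⁴/25) = 1/(-3*(-(-29/5)²/5)²) = 1/(-3*(-⅕*841/25)²) = 1/(-3*(-841/125)²) = 1/(-3*707281/15625) = 1/(-2121843/15625) = -15625/2121843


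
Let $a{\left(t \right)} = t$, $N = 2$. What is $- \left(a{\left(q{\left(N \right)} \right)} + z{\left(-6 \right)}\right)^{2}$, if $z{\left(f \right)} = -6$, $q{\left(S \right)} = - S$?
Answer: $-64$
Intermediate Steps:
$- \left(a{\left(q{\left(N \right)} \right)} + z{\left(-6 \right)}\right)^{2} = - \left(\left(-1\right) 2 - 6\right)^{2} = - \left(-2 - 6\right)^{2} = - \left(-8\right)^{2} = \left(-1\right) 64 = -64$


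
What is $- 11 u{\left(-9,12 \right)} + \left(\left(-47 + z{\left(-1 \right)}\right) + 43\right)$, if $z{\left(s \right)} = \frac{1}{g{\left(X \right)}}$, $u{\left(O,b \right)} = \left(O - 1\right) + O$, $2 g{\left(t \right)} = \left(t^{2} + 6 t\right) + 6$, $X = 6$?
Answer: $\frac{7996}{39} \approx 205.03$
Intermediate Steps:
$g{\left(t \right)} = 3 + \frac{t^{2}}{2} + 3 t$ ($g{\left(t \right)} = \frac{\left(t^{2} + 6 t\right) + 6}{2} = \frac{6 + t^{2} + 6 t}{2} = 3 + \frac{t^{2}}{2} + 3 t$)
$u{\left(O,b \right)} = -1 + 2 O$ ($u{\left(O,b \right)} = \left(-1 + O\right) + O = -1 + 2 O$)
$z{\left(s \right)} = \frac{1}{39}$ ($z{\left(s \right)} = \frac{1}{3 + \frac{6^{2}}{2} + 3 \cdot 6} = \frac{1}{3 + \frac{1}{2} \cdot 36 + 18} = \frac{1}{3 + 18 + 18} = \frac{1}{39}$)
$- 11 u{\left(-9,12 \right)} + \left(\left(-47 + z{\left(-1 \right)}\right) + 43\right) = - 11 \left(-1 + 2 \left(-9\right)\right) + \left(\left(-47 + \frac{1}{39}\right) + 43\right) = - 11 \left(-1 - 18\right) + \left(- \frac{1832}{39} + 43\right) = \left(-11\right) \left(-19\right) - \frac{155}{39} = 209 - \frac{155}{39} = \frac{7996}{39}$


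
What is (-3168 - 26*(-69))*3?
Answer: -4122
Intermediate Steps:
(-3168 - 26*(-69))*3 = (-3168 - 1*(-1794))*3 = (-3168 + 1794)*3 = -1374*3 = -4122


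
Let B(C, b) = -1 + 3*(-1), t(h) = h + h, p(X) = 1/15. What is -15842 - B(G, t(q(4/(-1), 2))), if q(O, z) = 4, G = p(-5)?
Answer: -15838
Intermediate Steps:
p(X) = 1/15
G = 1/15 ≈ 0.066667
t(h) = 2*h
B(C, b) = -4 (B(C, b) = -1 - 3 = -4)
-15842 - B(G, t(q(4/(-1), 2))) = -15842 - 1*(-4) = -15842 + 4 = -15838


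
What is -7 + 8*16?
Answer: 121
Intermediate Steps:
-7 + 8*16 = -7 + 128 = 121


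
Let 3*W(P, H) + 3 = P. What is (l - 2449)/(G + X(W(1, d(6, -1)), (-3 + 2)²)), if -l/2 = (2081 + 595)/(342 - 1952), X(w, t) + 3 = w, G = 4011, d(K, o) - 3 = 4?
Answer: -5906307/9677710 ≈ -0.61030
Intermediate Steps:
d(K, o) = 7 (d(K, o) = 3 + 4 = 7)
W(P, H) = -1 + P/3
X(w, t) = -3 + w
l = 2676/805 (l = -2*(2081 + 595)/(342 - 1952) = -5352/(-1610) = -5352*(-1)/1610 = -2*(-1338/805) = 2676/805 ≈ 3.3242)
(l - 2449)/(G + X(W(1, d(6, -1)), (-3 + 2)²)) = (2676/805 - 2449)/(4011 + (-3 + (-1 + (⅓)*1))) = -1968769/(805*(4011 + (-3 + (-1 + ⅓)))) = -1968769/(805*(4011 + (-3 - ⅔))) = -1968769/(805*(4011 - 11/3)) = -1968769/(805*12022/3) = -1968769/805*3/12022 = -5906307/9677710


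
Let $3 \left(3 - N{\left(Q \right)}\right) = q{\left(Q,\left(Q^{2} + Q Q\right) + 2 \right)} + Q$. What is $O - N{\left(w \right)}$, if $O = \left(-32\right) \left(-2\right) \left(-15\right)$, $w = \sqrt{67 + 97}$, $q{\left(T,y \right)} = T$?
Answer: $-963 + \frac{4 \sqrt{41}}{3} \approx -954.46$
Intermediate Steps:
$w = 2 \sqrt{41}$ ($w = \sqrt{164} = 2 \sqrt{41} \approx 12.806$)
$O = -960$ ($O = 64 \left(-15\right) = -960$)
$N{\left(Q \right)} = 3 - \frac{2 Q}{3}$ ($N{\left(Q \right)} = 3 - \frac{Q + Q}{3} = 3 - \frac{2 Q}{3}$)
$O - N{\left(w \right)} = -960 - \left(3 - \frac{2 \cdot 2 \sqrt{41}}{3}\right) = -960 - \left(3 - \frac{4 \sqrt{41}}{3}\right) = -963 + \frac{4 \sqrt{41}}{3}$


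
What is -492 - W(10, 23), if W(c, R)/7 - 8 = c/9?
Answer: -5002/9 ≈ -555.78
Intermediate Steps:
W(c, R) = 56 + 7*c/9 (W(c, R) = 56 + 7*(c/9) = 56 + 7*c/9)
-492 - W(10, 23) = -492 - (56 + (7/9)*10) = -492 - (56 + 70/9) = -492 - 1*574/9 = -492 - 574/9 = -5002/9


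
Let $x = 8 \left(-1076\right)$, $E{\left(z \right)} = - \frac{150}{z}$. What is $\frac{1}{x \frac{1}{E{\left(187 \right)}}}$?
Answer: $\frac{75}{804848} \approx 9.3185 \cdot 10^{-5}$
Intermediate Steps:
$x = -8608$
$\frac{1}{x \frac{1}{E{\left(187 \right)}}} = \frac{1}{\left(-8608\right) \frac{1}{\left(-150\right) \frac{1}{187}}} = \frac{1}{\left(-8608\right) \frac{1}{- \frac{150}{187}}} = \frac{1}{\left(-8608\right) \left(- \frac{187}{150}\right)} = \frac{1}{\frac{804848}{75}} = \frac{75}{804848}$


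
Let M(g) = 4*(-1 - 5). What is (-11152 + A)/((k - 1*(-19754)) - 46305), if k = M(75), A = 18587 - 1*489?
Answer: -6946/26575 ≈ -0.26137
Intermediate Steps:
A = 18098 (A = 18587 - 489 = 18098)
M(g) = -24 (M(g) = 4*(-6) = -24)
k = -24
(-11152 + A)/((k - 1*(-19754)) - 46305) = (-11152 + 18098)/((-24 - 1*(-19754)) - 46305) = 6946/((-24 + 19754) - 46305) = 6946/(19730 - 46305) = 6946/(-26575) = 6946*(-1/26575) = -6946/26575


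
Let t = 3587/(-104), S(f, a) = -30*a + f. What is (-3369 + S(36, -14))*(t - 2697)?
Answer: 827510475/104 ≈ 7.9568e+6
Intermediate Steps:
S(f, a) = f - 30*a
t = -3587/104 (t = 3587*(-1/104) = -3587/104 ≈ -34.490)
(-3369 + S(36, -14))*(t - 2697) = (-3369 + (36 - 30*(-14)))*(-3587/104 - 2697) = (-3369 + (36 + 420))*(-284075/104) = (-3369 + 456)*(-284075/104) = -2913*(-284075/104) = 827510475/104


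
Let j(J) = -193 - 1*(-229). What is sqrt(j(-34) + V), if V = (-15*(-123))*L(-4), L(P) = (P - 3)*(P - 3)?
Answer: 3*sqrt(10049) ≈ 300.73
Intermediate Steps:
L(P) = (-3 + P)**2 (L(P) = (-3 + P)*(-3 + P) = (-3 + P)**2)
j(J) = 36 (j(J) = -193 + 229 = 36)
V = 90405 (V = (-15*(-123))*(-3 - 4)**2 = 1845*(-7)**2 = 1845*49 = 90405)
sqrt(j(-34) + V) = sqrt(36 + 90405) = sqrt(90441) = 3*sqrt(10049)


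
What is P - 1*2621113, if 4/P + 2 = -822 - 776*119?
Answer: -61050963997/23292 ≈ -2.6211e+6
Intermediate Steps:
P = -1/23292 (P = 4/(-2 + (-822 - 776*119)) = 4/(-2 + (-822 - 92344)) = 4/(-2 - 93166) = 4/(-93168) = 4*(-1/93168) = -1/23292 ≈ -4.2933e-5)
P - 1*2621113 = -1/23292 - 1*2621113 = -1/23292 - 2621113 = -61050963997/23292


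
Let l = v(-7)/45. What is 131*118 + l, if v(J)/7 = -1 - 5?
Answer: 231856/15 ≈ 15457.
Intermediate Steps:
v(J) = -42 (v(J) = 7*(-1 - 5) = 7*(-6) = -42)
l = -14/15 (l = -42/45 = -42*1/45 = -14/15 ≈ -0.93333)
131*118 + l = 131*118 - 14/15 = 15458 - 14/15 = 231856/15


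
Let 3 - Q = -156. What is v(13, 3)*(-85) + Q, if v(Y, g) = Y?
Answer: -946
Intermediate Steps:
Q = 159 (Q = 3 - 1*(-156) = 3 + 156 = 159)
v(13, 3)*(-85) + Q = 13*(-85) + 159 = -1105 + 159 = -946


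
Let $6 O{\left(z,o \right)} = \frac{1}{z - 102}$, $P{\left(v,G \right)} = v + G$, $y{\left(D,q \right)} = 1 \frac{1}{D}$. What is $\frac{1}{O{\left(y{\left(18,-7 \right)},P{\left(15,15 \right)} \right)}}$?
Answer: $- \frac{1835}{3} \approx -611.67$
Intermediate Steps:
$y{\left(D,q \right)} = \frac{1}{D}$
$P{\left(v,G \right)} = G + v$
$O{\left(z,o \right)} = \frac{1}{6 \left(-102 + z\right)}$ ($O{\left(z,o \right)} = \frac{1}{6 \left(z - 102\right)} = \frac{1}{6 \left(-102 + z\right)}$)
$\frac{1}{O{\left(y{\left(18,-7 \right)},P{\left(15,15 \right)} \right)}} = \frac{1}{\frac{1}{6} \frac{1}{-102 + \frac{1}{18}}} = \frac{1}{\frac{1}{6} \frac{1}{- \frac{1835}{18}}} = \frac{1}{\frac{1}{6} \left(- \frac{18}{1835}\right)} = \frac{1}{- \frac{3}{1835}} = - \frac{1835}{3}$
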